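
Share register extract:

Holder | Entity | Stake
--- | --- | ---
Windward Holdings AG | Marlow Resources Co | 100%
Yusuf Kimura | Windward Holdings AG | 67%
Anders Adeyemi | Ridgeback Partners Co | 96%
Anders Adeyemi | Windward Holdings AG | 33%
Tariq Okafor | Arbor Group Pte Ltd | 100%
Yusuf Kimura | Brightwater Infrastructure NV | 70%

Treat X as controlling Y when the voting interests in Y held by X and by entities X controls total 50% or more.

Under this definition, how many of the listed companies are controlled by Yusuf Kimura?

3

Yusuf holds 67% of Windward, so Yusuf controls Windward.
Yusuf holds 70% of Brightwater, so Yusuf controls Brightwater.
Windward holds 100% of Marlow, so Yusuf controls Marlow.
No other company's threshold is met.
Yusuf controls 3 companies.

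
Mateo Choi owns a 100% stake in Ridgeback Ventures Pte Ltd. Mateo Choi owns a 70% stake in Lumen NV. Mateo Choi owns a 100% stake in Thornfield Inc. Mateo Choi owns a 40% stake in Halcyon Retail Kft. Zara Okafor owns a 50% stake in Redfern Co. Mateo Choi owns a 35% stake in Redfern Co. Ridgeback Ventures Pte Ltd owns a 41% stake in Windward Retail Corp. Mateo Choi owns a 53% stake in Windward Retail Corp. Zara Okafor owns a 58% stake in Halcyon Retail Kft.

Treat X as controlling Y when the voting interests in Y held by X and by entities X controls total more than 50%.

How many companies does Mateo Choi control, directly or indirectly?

Mateo holds 70% of Lumen, so Mateo controls Lumen.
Mateo holds 100% of Thornfield, so Mateo controls Thornfield.
Mateo holds 100% of Ridgeback, so Mateo controls Ridgeback.
Ridgeback and Mateo together hold 41% + 53% = 94% of Windward, so Mateo controls Windward.
No other company's threshold is met.
Mateo controls 4 companies.

4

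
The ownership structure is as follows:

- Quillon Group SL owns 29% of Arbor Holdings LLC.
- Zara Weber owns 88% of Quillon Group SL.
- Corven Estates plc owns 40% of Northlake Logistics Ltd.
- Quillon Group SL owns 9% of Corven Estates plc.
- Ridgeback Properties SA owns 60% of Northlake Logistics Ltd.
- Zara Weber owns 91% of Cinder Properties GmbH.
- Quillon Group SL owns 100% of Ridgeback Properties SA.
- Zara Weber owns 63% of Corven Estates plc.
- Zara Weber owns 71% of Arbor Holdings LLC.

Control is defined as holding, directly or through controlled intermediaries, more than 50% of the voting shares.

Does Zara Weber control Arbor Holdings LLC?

Yes

Zara holds 88% of Quillon, so Zara controls Quillon.
Zara and Quillon together hold 71% + 29% = 100% of Arbor, so Zara controls Arbor.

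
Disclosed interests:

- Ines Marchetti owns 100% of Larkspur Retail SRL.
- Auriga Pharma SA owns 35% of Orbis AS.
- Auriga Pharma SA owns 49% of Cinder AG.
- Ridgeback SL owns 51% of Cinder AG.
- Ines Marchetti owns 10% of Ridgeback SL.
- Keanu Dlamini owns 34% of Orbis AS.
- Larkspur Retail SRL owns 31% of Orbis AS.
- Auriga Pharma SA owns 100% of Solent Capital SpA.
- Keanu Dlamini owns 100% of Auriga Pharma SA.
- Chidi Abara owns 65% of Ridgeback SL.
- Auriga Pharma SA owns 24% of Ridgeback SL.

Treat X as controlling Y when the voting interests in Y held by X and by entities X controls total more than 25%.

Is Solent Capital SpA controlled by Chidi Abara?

Chidi holds 65% of Ridgeback, so Chidi controls Ridgeback.
Ridgeback holds 51% of Cinder, so Chidi controls Cinder.
Neither Chidi nor any entity Chidi controls holds any voting interest in Solent.
So Chidi does not control Solent.

No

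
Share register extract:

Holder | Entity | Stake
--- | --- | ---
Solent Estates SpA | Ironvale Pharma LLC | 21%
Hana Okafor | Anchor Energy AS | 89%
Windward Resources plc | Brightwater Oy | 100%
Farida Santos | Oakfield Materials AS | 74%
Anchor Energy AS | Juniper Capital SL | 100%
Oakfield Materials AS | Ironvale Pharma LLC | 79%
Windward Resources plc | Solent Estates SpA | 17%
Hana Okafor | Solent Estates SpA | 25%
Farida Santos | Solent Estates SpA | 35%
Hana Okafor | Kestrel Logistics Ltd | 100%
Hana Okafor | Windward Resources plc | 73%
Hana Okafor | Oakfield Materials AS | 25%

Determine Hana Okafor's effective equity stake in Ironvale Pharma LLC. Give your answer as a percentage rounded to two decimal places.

Hana reaches Ironvale along 3 paths.
Via Oakfield: 25% × 79% = 19.75%.
Via Solent: 25% × 21% = 5.25%.
Via Windward → Solent: 73% × 17% × 21% = 2.6061%.
Total: 19.75% + 5.25% + 2.6061% = 27.6061%.
Rounded: 27.61%.

27.61%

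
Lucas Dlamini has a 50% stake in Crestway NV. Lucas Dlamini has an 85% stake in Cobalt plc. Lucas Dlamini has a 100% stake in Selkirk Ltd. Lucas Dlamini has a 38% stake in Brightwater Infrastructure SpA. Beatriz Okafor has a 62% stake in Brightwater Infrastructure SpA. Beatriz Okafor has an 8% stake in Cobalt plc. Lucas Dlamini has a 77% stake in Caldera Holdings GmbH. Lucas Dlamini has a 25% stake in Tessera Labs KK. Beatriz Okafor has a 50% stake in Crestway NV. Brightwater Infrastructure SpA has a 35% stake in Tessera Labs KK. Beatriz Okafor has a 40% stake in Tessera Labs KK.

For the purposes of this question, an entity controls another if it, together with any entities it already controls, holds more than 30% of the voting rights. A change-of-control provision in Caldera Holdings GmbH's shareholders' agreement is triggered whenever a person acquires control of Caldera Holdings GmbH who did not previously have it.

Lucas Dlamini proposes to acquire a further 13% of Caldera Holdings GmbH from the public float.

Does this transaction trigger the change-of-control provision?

The purchase changes only Lucas's holdings, so Lucas is the only person who could newly come to control Caldera.
Lucas holds 77% of Caldera, so Lucas controls Caldera.
So Lucas already controls Caldera before the transaction.
After the purchase, Lucas's direct stake in Caldera rises to 77% + 13% = 90%.
Lucas controlled Caldera already, so this is not a new person acquiring control; every other person's position is unchanged or reduced.
No new person acquires control, so the clause is not triggered.

No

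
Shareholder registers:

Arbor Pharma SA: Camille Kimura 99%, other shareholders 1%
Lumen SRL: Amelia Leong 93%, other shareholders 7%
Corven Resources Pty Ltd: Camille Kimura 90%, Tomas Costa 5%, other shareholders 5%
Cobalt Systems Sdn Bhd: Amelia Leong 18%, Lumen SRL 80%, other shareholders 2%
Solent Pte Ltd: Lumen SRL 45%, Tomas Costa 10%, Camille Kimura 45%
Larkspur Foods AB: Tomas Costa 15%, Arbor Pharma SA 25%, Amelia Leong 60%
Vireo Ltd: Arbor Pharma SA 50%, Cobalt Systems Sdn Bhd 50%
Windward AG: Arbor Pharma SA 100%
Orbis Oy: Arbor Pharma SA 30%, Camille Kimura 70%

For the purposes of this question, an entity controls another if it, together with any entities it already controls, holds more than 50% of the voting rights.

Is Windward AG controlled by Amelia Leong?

Amelia holds 93% of Lumen, so Amelia controls Lumen.
Amelia and Lumen together hold 18% + 80% = 98% of Cobalt, so Amelia controls Cobalt.
Amelia holds 60% of Larkspur, so Amelia controls Larkspur.
Neither Amelia nor any entity Amelia controls holds any voting interest in Windward.
So Amelia does not control Windward.

No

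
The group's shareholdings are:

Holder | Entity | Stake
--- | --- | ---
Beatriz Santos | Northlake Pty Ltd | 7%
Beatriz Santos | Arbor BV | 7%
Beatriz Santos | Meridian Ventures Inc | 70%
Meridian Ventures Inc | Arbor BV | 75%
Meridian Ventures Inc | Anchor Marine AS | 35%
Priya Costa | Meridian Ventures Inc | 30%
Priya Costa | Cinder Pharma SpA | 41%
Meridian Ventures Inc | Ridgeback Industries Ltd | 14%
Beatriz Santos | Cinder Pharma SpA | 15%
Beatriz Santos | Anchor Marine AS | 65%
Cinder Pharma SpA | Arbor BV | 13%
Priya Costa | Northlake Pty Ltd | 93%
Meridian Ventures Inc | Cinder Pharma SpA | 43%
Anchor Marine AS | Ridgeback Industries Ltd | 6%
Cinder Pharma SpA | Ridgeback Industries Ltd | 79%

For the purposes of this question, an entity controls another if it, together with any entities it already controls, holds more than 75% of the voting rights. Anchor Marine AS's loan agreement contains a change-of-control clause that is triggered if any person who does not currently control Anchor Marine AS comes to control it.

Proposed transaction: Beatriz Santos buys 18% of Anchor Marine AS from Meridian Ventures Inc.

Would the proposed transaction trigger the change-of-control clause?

Yes

The purchase adds only to Beatriz's holdings (Meridian's stake shrinks), so Beatriz is the only person who could newly come to control Anchor.
Beatriz's largest direct stake is 70% in Meridian, which does not meet the threshold, so Beatriz controls no company.
In Anchor, Beatriz's side holds only 65%, not > 75%.
So before the transaction, Beatriz does not control Anchor.
After the purchase, Beatriz's direct stake in Anchor rises to 65% + 18% = 83%, and Meridian's stake falls to 17%.
Beatriz holds 83% of Anchor, so Beatriz controls Anchor.
Beatriz did not control Anchor before and does after, so the clause is triggered.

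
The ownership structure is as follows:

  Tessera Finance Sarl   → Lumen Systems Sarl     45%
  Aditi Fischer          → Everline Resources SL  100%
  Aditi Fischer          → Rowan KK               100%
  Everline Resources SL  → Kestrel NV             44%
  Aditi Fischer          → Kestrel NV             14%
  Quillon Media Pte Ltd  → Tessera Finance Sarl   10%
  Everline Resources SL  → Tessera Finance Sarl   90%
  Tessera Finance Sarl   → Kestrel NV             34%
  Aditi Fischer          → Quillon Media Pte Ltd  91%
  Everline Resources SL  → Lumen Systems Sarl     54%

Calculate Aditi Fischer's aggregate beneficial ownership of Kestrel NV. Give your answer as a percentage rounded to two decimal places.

91.69%

Aditi reaches Kestrel along 4 paths.
Via Everline: 100% × 44% = 44%.
Via Quillon → Tessera: 91% × 10% × 34% = 3.094%.
Via Everline → Tessera: 100% × 90% × 34% = 30.6%.
Direct stake: 14% = 14%.
Total: 44% + 3.094% + 30.6% + 14% = 91.694%.
Rounded: 91.69%.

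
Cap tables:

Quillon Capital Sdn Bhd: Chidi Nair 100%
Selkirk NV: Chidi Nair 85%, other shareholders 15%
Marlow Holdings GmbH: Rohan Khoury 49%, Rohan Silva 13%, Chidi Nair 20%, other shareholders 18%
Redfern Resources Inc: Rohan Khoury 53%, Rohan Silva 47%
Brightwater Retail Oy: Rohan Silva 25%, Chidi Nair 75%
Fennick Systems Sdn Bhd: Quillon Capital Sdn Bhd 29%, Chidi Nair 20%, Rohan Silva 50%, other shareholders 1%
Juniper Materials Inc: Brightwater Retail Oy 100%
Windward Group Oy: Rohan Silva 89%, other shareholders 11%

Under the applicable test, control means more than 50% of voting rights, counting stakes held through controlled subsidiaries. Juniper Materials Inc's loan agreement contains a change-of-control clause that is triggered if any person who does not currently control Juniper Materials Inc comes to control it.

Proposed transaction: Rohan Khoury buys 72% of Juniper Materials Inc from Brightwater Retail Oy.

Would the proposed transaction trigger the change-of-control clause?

Yes

The purchase adds only to Rohan Khoury's holdings (Brightwater's stake shrinks), so Rohan Khoury is the only person who could newly come to control Juniper.
Rohan Khoury holds 53% of Redfern, so Rohan Khoury controls Redfern.
Neither Rohan Khoury nor any entity Rohan Khoury controls holds any voting interest in Juniper.
So before the transaction, Rohan Khoury does not control Juniper.
After the purchase, Rohan Khoury holds 72% of Juniper directly, and Brightwater's stake falls to 28%.
Rohan Khoury holds 72% of Juniper, so Rohan Khoury controls Juniper.
Rohan Khoury did not control Juniper before and does after, so the clause is triggered.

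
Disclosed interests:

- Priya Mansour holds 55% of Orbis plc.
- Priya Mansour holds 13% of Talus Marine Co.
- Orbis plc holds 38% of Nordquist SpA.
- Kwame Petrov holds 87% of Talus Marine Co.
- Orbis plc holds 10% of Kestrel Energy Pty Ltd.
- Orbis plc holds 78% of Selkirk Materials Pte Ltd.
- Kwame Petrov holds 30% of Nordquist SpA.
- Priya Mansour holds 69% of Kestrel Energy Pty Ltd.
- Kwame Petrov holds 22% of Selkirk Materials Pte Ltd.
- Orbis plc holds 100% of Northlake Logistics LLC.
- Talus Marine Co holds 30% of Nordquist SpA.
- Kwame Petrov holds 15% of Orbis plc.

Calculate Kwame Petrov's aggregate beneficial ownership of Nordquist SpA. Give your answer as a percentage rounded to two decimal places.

61.80%

Kwame reaches Nordquist along 3 paths.
Via Orbis: 15% × 38% = 5.7%.
Direct stake: 30% = 30%.
Via Talus: 87% × 30% = 26.1%.
Total: 5.7% + 30% + 26.1% = 61.8%.
Rounded: 61.80%.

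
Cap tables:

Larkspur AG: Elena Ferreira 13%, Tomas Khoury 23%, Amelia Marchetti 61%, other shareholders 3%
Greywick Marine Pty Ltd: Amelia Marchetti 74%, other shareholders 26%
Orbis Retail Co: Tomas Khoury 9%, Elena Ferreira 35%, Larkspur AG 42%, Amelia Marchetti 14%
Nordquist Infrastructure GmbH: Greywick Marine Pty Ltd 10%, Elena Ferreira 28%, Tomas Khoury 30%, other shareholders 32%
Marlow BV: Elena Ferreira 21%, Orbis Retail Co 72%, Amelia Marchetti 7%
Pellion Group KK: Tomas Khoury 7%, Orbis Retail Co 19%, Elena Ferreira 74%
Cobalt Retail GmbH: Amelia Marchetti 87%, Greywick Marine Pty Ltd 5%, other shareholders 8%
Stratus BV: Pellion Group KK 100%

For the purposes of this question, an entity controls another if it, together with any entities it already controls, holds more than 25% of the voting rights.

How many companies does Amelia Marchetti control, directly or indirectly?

5

Amelia holds 61% of Larkspur, so Amelia controls Larkspur.
Amelia holds 74% of Greywick, so Amelia controls Greywick.
Larkspur and Amelia together hold 42% + 14% = 56% of Orbis, so Amelia controls Orbis.
Orbis and Amelia together hold 72% + 7% = 79% of Marlow, so Amelia controls Marlow.
Amelia and Greywick together hold 87% + 5% = 92% of Cobalt, so Amelia controls Cobalt.
No other company's threshold is met.
Amelia controls 5 companies.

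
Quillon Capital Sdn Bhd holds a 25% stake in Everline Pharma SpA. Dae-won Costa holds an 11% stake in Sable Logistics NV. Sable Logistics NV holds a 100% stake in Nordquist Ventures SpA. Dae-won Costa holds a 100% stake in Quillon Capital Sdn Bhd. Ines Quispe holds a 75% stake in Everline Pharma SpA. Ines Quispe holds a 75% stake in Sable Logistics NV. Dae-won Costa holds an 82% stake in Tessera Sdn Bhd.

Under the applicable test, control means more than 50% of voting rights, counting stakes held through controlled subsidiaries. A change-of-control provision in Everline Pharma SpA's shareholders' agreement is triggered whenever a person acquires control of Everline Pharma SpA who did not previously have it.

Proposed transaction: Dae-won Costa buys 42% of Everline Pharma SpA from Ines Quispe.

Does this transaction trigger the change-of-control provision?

Yes

The purchase adds only to Dae-won's holdings (Ines's stake shrinks), so Dae-won is the only person who could newly come to control Everline.
Dae-won holds 100% of Quillon, so Dae-won controls Quillon.
Dae-won holds 82% of Tessera, so Dae-won controls Tessera.
In Everline, Dae-won's side holds only 25%, not > 50%.
So before the transaction, Dae-won does not control Everline.
After the purchase, Dae-won holds 42% of Everline directly, and Ines's stake falls to 33%.
Quillon and Dae-won together hold 25% + 42% = 67% of Everline, so Dae-won controls Everline.
Dae-won did not control Everline before and does after, so the clause is triggered.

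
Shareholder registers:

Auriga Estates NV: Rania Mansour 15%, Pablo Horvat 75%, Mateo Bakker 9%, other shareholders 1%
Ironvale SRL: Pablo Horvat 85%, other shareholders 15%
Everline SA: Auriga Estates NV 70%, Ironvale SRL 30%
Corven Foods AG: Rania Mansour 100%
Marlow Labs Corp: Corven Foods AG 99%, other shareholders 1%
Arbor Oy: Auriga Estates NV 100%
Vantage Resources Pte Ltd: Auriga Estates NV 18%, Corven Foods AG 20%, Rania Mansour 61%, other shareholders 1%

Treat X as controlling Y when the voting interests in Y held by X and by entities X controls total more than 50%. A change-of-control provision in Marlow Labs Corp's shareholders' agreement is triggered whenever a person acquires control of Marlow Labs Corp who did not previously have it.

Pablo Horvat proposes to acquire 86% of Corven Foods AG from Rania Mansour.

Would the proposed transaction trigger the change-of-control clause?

Yes

The purchase adds only to Pablo's holdings (Rania's stake shrinks), so Pablo is the only person who could newly come to control Marlow.
Pablo holds 75% of Auriga, so Pablo controls Auriga.
Pablo holds 85% of Ironvale, so Pablo controls Ironvale.
Auriga and Ironvale together hold 70% + 30% = 100% of Everline, so Pablo controls Everline.
Auriga holds 100% of Arbor, so Pablo controls Arbor.
Neither Pablo nor any entity Pablo controls holds any voting interest in Marlow.
So before the transaction, Pablo does not control Marlow.
After the purchase, Pablo holds 86% of Corven directly, and Rania's stake falls to 14%.
Pablo holds 86% of Corven, so Pablo controls Corven.
Corven holds 99% of Marlow, so Pablo controls Marlow.
Pablo did not control Marlow before and does after, so the clause is triggered.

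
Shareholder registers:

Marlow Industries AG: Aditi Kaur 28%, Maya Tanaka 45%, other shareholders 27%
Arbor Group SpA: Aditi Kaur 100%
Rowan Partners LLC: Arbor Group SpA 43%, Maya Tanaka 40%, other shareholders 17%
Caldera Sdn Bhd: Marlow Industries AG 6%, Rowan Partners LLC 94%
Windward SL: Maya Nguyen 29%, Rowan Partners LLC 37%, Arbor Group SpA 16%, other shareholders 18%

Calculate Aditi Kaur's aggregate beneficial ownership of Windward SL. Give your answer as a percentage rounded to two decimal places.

Aditi reaches Windward along 2 paths.
Via Arbor → Rowan: 100% × 43% × 37% = 15.91%.
Via Arbor: 100% × 16% = 16%.
Total: 15.91% + 16% = 31.91%.

31.91%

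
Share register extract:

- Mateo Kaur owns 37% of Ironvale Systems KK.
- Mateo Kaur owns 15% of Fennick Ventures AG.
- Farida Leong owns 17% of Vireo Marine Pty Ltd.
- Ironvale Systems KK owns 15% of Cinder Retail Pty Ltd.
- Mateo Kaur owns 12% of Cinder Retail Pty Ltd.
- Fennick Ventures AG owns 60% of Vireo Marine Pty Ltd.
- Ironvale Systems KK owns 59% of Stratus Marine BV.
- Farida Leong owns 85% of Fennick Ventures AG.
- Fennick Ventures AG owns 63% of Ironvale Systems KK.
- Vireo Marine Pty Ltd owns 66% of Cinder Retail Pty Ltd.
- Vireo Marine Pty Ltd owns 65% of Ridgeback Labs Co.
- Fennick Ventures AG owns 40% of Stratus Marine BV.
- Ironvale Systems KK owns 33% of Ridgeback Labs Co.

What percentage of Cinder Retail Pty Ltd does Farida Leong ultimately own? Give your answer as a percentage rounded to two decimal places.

52.91%

Farida reaches Cinder along 3 paths.
Via Fennick → Vireo: 85% × 60% × 66% = 33.66%.
Via Vireo: 17% × 66% = 11.22%.
Via Fennick → Ironvale: 85% × 63% × 15% = 8.0325%.
Total: 33.66% + 11.22% + 8.0325% = 52.9125%.
Rounded: 52.91%.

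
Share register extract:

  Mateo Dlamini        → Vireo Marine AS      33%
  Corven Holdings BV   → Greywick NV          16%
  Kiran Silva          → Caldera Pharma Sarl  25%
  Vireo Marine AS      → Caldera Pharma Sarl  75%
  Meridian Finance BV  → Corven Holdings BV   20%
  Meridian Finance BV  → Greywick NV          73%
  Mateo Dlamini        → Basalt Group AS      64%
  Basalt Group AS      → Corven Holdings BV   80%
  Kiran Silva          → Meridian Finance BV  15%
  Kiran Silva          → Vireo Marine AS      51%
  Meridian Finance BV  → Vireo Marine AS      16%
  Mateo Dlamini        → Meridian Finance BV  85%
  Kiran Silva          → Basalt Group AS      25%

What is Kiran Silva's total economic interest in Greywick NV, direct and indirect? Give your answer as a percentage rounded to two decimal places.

Kiran reaches Greywick along 3 paths.
Via Meridian: 15% × 73% = 10.95%.
Via Basalt → Corven: 25% × 80% × 16% = 3.2%.
Via Meridian → Corven: 15% × 20% × 16% = 0.48%.
Total: 10.95% + 3.2% + 0.48% = 14.63%.

14.63%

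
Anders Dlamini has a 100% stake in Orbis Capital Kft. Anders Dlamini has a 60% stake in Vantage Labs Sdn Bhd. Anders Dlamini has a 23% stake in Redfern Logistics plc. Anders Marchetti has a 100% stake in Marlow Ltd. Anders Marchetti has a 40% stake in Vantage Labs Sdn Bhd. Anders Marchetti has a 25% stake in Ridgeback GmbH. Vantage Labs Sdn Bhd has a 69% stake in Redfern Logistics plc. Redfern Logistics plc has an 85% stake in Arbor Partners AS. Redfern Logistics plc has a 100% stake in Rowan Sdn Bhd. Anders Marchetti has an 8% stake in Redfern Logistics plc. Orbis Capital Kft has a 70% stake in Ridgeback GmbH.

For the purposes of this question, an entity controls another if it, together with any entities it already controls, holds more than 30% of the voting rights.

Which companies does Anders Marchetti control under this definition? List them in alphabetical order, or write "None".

Anders Marchetti holds 40% of Vantage, so Anders Marchetti controls Vantage.
Anders Marchetti holds 100% of Marlow, so Anders Marchetti controls Marlow.
Anders Marchetti and Vantage together hold 8% + 69% = 77% of Redfern, so Anders Marchetti controls Redfern.
Redfern holds 85% of Arbor, so Anders Marchetti controls Arbor.
Redfern holds 100% of Rowan, so Anders Marchetti controls Rowan.
No other company's threshold is met.

Arbor Partners AS, Marlow Ltd, Redfern Logistics plc, Rowan Sdn Bhd, Vantage Labs Sdn Bhd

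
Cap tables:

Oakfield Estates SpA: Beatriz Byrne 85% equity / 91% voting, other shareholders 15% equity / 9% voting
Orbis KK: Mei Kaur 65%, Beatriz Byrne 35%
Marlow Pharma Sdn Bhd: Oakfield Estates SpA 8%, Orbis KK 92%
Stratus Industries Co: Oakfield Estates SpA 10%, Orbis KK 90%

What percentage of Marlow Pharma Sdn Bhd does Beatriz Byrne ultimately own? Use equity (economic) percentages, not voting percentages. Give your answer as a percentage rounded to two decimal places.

39.00%

Beatriz reaches Marlow along 2 paths.
Via Oakfield: 85% × 8% = 6.8%.
Via Orbis: 35% × 92% = 32.2%.
Total: 6.8% + 32.2% = 39%.
Rounded: 39.00%.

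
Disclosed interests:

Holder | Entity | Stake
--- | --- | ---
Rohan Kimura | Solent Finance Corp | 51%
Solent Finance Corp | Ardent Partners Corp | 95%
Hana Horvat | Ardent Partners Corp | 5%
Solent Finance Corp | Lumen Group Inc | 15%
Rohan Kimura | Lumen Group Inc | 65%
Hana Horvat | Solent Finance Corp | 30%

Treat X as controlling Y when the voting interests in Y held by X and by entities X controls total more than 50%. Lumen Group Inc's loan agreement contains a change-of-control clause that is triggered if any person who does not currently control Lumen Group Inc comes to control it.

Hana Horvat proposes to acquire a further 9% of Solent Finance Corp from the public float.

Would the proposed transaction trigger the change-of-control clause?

No

The purchase changes only Hana's holdings, so Hana is the only person who could newly come to control Lumen.
Hana's largest direct stake is 30% in Solent, which does not meet the threshold, so Hana controls no company.
Neither Hana nor any entity Hana controls holds any voting interest in Lumen.
So before the transaction, Hana does not control Lumen.
After the purchase, Hana's direct stake in Solent rises to 30% + 9% = 39%.
Hana's side now holds 39% of Solent, not > 50%, so Hana still does not control Solent.
After the transaction, neither Hana nor any entity Hana controls holds a voting interest in Lumen, so Hana still does not control it.
No new person acquires control, so the clause is not triggered.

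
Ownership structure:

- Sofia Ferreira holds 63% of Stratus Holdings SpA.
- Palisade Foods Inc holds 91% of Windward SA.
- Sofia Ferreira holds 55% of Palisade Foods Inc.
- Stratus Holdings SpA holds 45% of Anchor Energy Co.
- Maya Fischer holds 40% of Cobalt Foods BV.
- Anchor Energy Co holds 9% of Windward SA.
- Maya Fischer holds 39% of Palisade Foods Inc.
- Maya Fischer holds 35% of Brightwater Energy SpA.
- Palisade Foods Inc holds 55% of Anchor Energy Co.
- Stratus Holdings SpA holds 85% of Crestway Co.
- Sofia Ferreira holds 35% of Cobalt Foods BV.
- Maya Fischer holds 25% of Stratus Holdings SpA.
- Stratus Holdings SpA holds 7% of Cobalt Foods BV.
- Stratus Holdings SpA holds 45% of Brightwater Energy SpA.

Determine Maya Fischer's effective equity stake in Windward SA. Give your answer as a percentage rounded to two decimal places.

Maya reaches Windward along 3 paths.
Via Palisade: 39% × 91% = 35.49%.
Via Palisade → Anchor: 39% × 55% × 9% = 1.9305%.
Via Stratus → Anchor: 25% × 45% × 9% = 1.0125%.
Total: 35.49% + 1.9305% + 1.0125% = 38.433%.
Rounded: 38.43%.

38.43%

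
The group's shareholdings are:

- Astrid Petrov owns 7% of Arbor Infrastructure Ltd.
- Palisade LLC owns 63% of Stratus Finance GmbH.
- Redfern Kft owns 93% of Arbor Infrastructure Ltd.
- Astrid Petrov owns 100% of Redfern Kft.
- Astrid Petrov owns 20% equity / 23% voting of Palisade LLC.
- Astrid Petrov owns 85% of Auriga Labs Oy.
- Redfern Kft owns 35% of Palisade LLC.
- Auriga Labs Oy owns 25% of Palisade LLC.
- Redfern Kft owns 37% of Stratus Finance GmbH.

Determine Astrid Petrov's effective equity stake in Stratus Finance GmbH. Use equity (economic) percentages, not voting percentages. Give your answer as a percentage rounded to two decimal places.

85.04%

Astrid reaches Stratus along 4 paths.
Via Redfern: 100% × 37% = 37%.
Via Redfern → Palisade: 100% × 35% × 63% = 22.05%.
Via Auriga → Palisade: 85% × 25% × 63% = 13.3875%.
Via Palisade: 20% × 63% = 12.6%.
Total: 37% + 22.05% + 13.3875% + 12.6% = 85.0375%.
Rounded: 85.04%.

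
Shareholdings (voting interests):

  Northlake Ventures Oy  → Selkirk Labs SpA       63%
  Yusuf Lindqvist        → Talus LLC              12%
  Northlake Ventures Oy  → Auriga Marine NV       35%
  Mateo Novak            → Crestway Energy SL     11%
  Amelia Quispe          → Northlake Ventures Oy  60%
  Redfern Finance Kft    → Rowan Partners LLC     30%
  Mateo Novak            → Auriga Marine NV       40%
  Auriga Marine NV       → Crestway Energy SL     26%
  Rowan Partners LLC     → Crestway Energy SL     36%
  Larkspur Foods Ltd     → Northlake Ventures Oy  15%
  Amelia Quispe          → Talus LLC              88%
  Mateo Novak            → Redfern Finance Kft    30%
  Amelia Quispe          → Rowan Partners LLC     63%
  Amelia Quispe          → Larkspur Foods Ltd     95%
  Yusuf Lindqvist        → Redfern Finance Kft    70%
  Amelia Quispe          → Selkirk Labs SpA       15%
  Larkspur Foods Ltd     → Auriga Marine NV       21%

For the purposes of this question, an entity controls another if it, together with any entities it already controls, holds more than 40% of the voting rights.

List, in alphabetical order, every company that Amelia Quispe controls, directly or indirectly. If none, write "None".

Auriga Marine NV, Crestway Energy SL, Larkspur Foods Ltd, Northlake Ventures Oy, Rowan Partners LLC, Selkirk Labs SpA, Talus LLC

Amelia holds 95% of Larkspur, so Amelia controls Larkspur.
Amelia and Larkspur together hold 60% + 15% = 75% of Northlake, so Amelia controls Northlake.
Northlake and Larkspur together hold 35% + 21% = 56% of Auriga, so Amelia controls Auriga.
Amelia holds 63% of Rowan, so Amelia controls Rowan.
Auriga and Rowan together hold 26% + 36% = 62% of Crestway, so Amelia controls Crestway.
Amelia and Northlake together hold 15% + 63% = 78% of Selkirk, so Amelia controls Selkirk.
Amelia holds 88% of Talus, so Amelia controls Talus.
No other company's threshold is met.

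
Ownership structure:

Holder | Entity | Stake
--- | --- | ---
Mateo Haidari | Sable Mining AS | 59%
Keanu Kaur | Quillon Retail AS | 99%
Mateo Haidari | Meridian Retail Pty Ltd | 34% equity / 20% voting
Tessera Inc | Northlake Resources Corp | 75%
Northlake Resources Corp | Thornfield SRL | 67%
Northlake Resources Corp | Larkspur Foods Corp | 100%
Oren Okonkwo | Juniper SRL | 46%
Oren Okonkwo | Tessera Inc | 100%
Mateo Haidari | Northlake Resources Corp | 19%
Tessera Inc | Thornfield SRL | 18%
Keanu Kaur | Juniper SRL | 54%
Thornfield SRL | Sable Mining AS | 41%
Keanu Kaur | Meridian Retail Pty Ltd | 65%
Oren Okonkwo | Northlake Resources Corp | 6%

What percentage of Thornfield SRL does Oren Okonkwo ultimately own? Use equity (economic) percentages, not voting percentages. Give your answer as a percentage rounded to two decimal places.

Oren reaches Thornfield along 3 paths.
Via Tessera: 100% × 18% = 18%.
Via Northlake: 6% × 67% = 4.02%.
Via Tessera → Northlake: 100% × 75% × 67% = 50.25%.
Total: 18% + 4.02% + 50.25% = 72.27%.

72.27%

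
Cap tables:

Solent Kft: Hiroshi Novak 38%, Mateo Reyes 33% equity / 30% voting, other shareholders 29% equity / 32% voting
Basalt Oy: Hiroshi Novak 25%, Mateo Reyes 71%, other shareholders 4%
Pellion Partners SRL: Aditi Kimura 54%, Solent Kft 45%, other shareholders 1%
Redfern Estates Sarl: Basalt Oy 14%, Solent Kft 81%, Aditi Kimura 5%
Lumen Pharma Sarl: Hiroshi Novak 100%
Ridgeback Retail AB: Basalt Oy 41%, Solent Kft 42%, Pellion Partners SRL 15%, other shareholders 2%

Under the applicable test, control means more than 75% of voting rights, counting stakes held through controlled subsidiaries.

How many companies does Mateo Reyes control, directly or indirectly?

0

Mateo's largest direct stake is 71% in Basalt, which does not meet the threshold.
Mateo controls 0 companies.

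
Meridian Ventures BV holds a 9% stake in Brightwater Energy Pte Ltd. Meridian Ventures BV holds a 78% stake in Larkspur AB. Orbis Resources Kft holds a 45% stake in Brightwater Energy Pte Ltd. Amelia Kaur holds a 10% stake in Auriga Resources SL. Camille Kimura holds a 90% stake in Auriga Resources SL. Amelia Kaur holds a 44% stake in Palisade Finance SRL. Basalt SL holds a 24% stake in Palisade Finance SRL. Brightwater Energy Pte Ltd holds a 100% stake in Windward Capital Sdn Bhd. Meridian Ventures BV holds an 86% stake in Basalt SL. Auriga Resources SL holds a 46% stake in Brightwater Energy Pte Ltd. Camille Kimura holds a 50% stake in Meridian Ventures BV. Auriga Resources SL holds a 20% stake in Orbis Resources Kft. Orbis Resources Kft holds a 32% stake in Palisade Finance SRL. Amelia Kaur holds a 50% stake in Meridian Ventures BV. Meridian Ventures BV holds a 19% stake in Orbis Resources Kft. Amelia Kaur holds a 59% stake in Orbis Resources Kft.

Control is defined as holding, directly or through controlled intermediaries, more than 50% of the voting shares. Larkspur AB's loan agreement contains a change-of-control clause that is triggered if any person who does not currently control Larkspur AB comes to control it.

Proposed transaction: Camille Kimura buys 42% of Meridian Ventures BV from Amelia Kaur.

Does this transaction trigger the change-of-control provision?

Yes

The purchase adds only to Camille's holdings (Amelia's stake shrinks), so Camille is the only person who could newly come to control Larkspur.
Camille holds 90% of Auriga, so Camille controls Auriga.
Neither Camille nor any entity Camille controls holds any voting interest in Larkspur.
So before the transaction, Camille does not control Larkspur.
After the purchase, Camille's direct stake in Meridian rises to 50% + 42% = 92%, and Amelia's stake falls to 8%.
Camille holds 92% of Meridian, so Camille controls Meridian.
Meridian holds 78% of Larkspur, so Camille controls Larkspur.
Camille did not control Larkspur before and does after, so the clause is triggered.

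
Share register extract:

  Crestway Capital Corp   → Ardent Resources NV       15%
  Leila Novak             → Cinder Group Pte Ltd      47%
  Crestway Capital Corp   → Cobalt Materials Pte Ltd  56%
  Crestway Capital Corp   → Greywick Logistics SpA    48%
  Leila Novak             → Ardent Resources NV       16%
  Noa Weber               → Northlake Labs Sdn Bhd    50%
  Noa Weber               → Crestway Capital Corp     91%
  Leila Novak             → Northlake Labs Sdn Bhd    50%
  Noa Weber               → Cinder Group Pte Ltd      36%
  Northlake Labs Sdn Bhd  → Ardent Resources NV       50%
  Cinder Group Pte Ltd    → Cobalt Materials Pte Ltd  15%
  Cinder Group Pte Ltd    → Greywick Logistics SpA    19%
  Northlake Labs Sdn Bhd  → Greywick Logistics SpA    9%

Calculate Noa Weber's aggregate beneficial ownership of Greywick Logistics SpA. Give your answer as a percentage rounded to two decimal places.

Noa reaches Greywick along 3 paths.
Via Northlake: 50% × 9% = 4.5%.
Via Crestway: 91% × 48% = 43.68%.
Via Cinder: 36% × 19% = 6.84%.
Total: 4.5% + 43.68% + 6.84% = 55.02%.

55.02%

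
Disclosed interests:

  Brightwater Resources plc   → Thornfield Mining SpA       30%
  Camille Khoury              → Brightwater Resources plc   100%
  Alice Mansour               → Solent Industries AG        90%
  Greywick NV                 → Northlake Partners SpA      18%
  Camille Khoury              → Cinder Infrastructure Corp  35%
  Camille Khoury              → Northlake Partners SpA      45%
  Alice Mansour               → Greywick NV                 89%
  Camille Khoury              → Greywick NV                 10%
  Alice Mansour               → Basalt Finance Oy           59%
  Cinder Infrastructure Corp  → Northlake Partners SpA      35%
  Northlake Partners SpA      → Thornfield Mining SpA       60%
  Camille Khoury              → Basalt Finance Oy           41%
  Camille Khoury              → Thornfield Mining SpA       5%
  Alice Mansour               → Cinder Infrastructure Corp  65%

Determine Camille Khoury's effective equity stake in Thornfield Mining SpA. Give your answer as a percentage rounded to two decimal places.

Camille reaches Thornfield along 5 paths.
Via Northlake: 45% × 60% = 27%.
Via Greywick → Northlake: 10% × 18% × 60% = 1.08%.
Via Cinder → Northlake: 35% × 35% × 60% = 7.35%.
Via Brightwater: 100% × 30% = 30%.
Direct stake: 5% = 5%.
Total: 27% + 1.08% + 7.35% + 30% + 5% = 70.43%.

70.43%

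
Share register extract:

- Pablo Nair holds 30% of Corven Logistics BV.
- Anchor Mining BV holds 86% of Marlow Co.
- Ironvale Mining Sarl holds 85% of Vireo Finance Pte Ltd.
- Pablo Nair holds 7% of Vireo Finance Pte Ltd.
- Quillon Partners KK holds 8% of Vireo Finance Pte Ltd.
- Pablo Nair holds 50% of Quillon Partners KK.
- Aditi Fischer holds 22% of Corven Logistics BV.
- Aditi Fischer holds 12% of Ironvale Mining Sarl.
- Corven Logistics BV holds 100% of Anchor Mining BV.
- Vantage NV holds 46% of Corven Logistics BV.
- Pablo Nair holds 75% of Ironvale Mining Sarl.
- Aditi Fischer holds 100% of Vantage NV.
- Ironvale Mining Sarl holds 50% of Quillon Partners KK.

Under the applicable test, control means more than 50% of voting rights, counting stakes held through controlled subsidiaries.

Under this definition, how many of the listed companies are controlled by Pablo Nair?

Pablo holds 75% of Ironvale, so Pablo controls Ironvale.
Ironvale and Pablo together hold 50% + 50% = 100% of Quillon, so Pablo controls Quillon.
Pablo and Ironvale and Quillon together hold 7% + 85% + 8% = 100% of Vireo, so Pablo controls Vireo.
No other company's threshold is met.
Pablo controls 3 companies.

3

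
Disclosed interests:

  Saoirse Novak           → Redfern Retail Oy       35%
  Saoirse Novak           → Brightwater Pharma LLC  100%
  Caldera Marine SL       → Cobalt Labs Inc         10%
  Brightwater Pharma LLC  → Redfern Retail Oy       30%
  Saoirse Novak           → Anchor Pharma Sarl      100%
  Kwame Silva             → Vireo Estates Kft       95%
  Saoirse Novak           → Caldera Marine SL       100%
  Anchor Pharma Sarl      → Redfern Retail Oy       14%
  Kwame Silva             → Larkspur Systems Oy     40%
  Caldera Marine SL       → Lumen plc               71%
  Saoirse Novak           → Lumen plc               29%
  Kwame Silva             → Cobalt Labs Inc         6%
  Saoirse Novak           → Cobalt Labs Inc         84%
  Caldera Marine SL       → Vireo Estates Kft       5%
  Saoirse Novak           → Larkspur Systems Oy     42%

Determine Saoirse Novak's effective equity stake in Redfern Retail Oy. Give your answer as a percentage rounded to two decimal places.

79.00%

Saoirse reaches Redfern along 3 paths.
Via Brightwater: 100% × 30% = 30%.
Via Anchor: 100% × 14% = 14%.
Direct stake: 35% = 35%.
Total: 30% + 14% + 35% = 79%.
Rounded: 79.00%.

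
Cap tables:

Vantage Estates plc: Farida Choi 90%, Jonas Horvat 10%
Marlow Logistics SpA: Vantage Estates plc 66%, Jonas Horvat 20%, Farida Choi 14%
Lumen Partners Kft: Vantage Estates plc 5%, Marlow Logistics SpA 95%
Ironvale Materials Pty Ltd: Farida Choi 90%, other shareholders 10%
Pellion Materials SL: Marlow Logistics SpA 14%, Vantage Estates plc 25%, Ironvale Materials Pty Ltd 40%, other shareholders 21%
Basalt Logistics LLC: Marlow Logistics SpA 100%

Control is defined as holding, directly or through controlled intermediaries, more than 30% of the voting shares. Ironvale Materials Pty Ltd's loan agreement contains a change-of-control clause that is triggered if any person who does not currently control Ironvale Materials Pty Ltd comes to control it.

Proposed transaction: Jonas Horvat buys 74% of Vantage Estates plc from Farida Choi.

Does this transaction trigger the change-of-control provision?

The purchase adds only to Jonas's holdings (Farida's stake shrinks), so Jonas is the only person who could newly come to control Ironvale.
Jonas's largest direct stake is 20% in Marlow, which does not meet the threshold, so Jonas controls no company.
Neither Jonas nor any entity Jonas controls holds any voting interest in Ironvale.
So before the transaction, Jonas does not control Ironvale.
After the purchase, Jonas's direct stake in Vantage rises to 10% + 74% = 84%, and Farida's stake falls to 16%.
Jonas holds 84% of Vantage, so Jonas controls Vantage.
Vantage and Jonas together hold 66% + 20% = 86% of Marlow, so Jonas controls Marlow.
Vantage and Marlow together hold 5% + 95% = 100% of Lumen, so Jonas controls Lumen.
Marlow and Vantage together hold 14% + 25% = 39% of Pellion, so Jonas controls Pellion.
Marlow holds 100% of Basalt, so Jonas controls Basalt.
After the transaction, neither Jonas nor any entity Jonas controls holds a voting interest in Ironvale, so Jonas still does not control it.
No new person acquires control, so the clause is not triggered.

No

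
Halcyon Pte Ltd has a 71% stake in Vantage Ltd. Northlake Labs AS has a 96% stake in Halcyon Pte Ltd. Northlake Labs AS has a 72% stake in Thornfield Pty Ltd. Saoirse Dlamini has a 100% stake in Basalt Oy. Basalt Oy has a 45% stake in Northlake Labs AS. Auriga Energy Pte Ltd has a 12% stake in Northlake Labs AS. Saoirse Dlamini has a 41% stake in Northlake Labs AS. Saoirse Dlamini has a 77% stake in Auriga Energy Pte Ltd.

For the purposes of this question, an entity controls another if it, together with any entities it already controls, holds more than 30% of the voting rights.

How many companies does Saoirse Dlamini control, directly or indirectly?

Saoirse holds 100% of Basalt, so Saoirse controls Basalt.
Saoirse holds 77% of Auriga, so Saoirse controls Auriga.
Saoirse and Basalt and Auriga together hold 41% + 45% + 12% = 98% of Northlake, so Saoirse controls Northlake.
Northlake holds 96% of Halcyon, so Saoirse controls Halcyon.
Northlake holds 72% of Thornfield, so Saoirse controls Thornfield.
Halcyon holds 71% of Vantage, so Saoirse controls Vantage.
Saoirse controls 6 companies.

6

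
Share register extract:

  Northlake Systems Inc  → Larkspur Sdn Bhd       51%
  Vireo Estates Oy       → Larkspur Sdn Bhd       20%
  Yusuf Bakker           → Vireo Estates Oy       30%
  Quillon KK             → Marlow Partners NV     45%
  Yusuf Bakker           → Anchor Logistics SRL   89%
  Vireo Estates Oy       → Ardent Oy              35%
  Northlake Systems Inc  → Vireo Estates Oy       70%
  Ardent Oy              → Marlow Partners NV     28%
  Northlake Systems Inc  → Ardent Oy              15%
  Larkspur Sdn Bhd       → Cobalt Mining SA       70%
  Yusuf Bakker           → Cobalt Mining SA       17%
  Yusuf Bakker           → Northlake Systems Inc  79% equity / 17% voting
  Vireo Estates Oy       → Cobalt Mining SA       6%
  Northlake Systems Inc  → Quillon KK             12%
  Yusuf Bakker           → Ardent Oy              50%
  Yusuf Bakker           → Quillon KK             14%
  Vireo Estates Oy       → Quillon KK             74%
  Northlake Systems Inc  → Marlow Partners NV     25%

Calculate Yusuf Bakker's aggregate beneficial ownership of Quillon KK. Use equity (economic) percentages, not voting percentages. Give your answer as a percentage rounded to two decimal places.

Yusuf reaches Quillon along 4 paths.
Direct stake: 14% = 14%.
Via Northlake → Vireo: 79% × 70% × 74% = 40.922%.
Via Vireo: 30% × 74% = 22.2%.
Via Northlake: 79% × 12% = 9.48%.
Total: 14% + 40.922% + 22.2% + 9.48% = 86.602%.
Rounded: 86.60%.

86.60%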